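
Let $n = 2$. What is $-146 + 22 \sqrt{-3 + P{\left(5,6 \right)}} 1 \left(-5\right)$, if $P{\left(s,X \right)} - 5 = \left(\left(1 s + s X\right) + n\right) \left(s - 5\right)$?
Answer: $-146 - 110 \sqrt{2} \approx -301.56$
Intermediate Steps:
$P{\left(s,X \right)} = 5 + \left(-5 + s\right) \left(2 + s + X s\right)$ ($P{\left(s,X \right)} = 5 + \left(\left(1 s + s X\right) + 2\right) \left(s - 5\right) = 5 + \left(\left(s + X s\right) + 2\right) \left(-5 + s\right) = 5 + \left(2 + s + X s\right) \left(-5 + s\right) = 5 + \left(-5 + s\right) \left(2 + s + X s\right)$)
$-146 + 22 \sqrt{-3 + P{\left(5,6 \right)}} 1 \left(-5\right) = -146 + 22 \sqrt{-3 - \left(20 - 175 + 150\right)} 1 \left(-5\right) = -146 + 22 \sqrt{-3 - -5} \cdot 1 \left(-5\right) = -146 + 22 \sqrt{-3 + 5} \cdot 1 \left(-5\right) = -146 + 22 \sqrt{2} \cdot 1 \left(-5\right) = -146 + 22 \sqrt{2} \left(-5\right) = -146 + 22 \left(- 5 \sqrt{2}\right) = -146 - 110 \sqrt{2}$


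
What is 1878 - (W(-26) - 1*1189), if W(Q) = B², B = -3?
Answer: 3058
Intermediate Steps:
W(Q) = 9 (W(Q) = (-3)² = 9)
1878 - (W(-26) - 1*1189) = 1878 - (9 - 1*1189) = 1878 - (9 - 1189) = 1878 - 1*(-1180) = 1878 + 1180 = 3058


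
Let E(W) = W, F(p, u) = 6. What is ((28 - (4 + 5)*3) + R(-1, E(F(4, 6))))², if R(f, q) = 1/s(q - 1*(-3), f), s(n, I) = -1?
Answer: 0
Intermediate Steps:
R(f, q) = -1 (R(f, q) = 1/(-1) = -1)
((28 - (4 + 5)*3) + R(-1, E(F(4, 6))))² = ((28 - (4 + 5)*3) - 1)² = ((28 - 9*3) - 1)² = ((28 - 1*27) - 1)² = ((28 - 27) - 1)² = (1 - 1)² = 0² = 0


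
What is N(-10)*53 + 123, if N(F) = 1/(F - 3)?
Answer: 1546/13 ≈ 118.92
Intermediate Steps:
N(F) = 1/(-3 + F)
N(-10)*53 + 123 = 53/(-3 - 10) + 123 = 53/(-13) + 123 = -1/13*53 + 123 = -53/13 + 123 = 1546/13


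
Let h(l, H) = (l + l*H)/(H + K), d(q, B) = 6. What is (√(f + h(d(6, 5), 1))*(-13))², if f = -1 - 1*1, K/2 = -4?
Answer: -4394/7 ≈ -627.71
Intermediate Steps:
K = -8 (K = 2*(-4) = -8)
h(l, H) = (l + H*l)/(-8 + H) (h(l, H) = (l + l*H)/(H - 8) = (l + H*l)/(-8 + H))
f = -2 (f = -1 - 1 = -2)
(√(f + h(d(6, 5), 1))*(-13))² = (√(-2 + 6*(1 + 1)/(-8 + 1))*(-13))² = (√(-2 + 6*2/(-7))*(-13))² = (√(-2 + 6*(-⅐)*2)*(-13))² = (√(-2 - 12/7)*(-13))² = (√(-26/7)*(-13))² = ((I*√182/7)*(-13))² = (-13*I*√182/7)² = -4394/7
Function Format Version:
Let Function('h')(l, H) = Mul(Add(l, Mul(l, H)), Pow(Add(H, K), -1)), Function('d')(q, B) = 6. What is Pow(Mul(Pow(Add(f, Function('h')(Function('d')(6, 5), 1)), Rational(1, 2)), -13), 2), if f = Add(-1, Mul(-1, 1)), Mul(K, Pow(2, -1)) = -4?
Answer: Rational(-4394, 7) ≈ -627.71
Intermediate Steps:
K = -8 (K = Mul(2, -4) = -8)
Function('h')(l, H) = Mul(Pow(Add(-8, H), -1), Add(l, Mul(H, l))) (Function('h')(l, H) = Mul(Add(l, Mul(l, H)), Pow(Add(H, -8), -1)) = Mul(Add(l, Mul(H, l)), Pow(Add(-8, H), -1)) = Mul(Pow(Add(-8, H), -1), Add(l, Mul(H, l))))
f = -2 (f = Add(-1, -1) = -2)
Pow(Mul(Pow(Add(f, Function('h')(Function('d')(6, 5), 1)), Rational(1, 2)), -13), 2) = Pow(Mul(Pow(Add(-2, Mul(6, Pow(Add(-8, 1), -1), Add(1, 1))), Rational(1, 2)), -13), 2) = Pow(Mul(Pow(Add(-2, Mul(6, Pow(-7, -1), 2)), Rational(1, 2)), -13), 2) = Pow(Mul(Pow(Add(-2, Mul(6, Rational(-1, 7), 2)), Rational(1, 2)), -13), 2) = Pow(Mul(Pow(Add(-2, Rational(-12, 7)), Rational(1, 2)), -13), 2) = Pow(Mul(Pow(Rational(-26, 7), Rational(1, 2)), -13), 2) = Pow(Mul(Mul(Rational(1, 7), I, Pow(182, Rational(1, 2))), -13), 2) = Pow(Mul(Rational(-13, 7), I, Pow(182, Rational(1, 2))), 2) = Rational(-4394, 7)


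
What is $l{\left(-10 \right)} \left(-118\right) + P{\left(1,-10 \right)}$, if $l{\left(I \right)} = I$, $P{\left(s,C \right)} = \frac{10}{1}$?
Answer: $1190$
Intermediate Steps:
$P{\left(s,C \right)} = 10$ ($P{\left(s,C \right)} = 10 \cdot 1 = 10$)
$l{\left(-10 \right)} \left(-118\right) + P{\left(1,-10 \right)} = \left(-10\right) \left(-118\right) + 10 = 1180 + 10 = 1190$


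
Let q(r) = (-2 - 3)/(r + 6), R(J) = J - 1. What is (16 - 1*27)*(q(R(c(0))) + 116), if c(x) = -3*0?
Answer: -1265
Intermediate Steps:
c(x) = 0
R(J) = -1 + J
q(r) = -5/(6 + r)
(16 - 1*27)*(q(R(c(0))) + 116) = (16 - 1*27)*(-5/(6 + (-1 + 0)) + 116) = (16 - 27)*(-5/(6 - 1) + 116) = -11*(-5/5 + 116) = -11*(-5*⅕ + 116) = -11*(-1 + 116) = -11*115 = -1265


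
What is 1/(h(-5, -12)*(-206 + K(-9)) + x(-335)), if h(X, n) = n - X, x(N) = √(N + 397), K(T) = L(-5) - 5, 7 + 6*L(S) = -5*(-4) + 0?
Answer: 52626/76928209 - 36*√62/76928209 ≈ 0.00068041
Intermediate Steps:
L(S) = 13/6 (L(S) = -7/6 + (-5*(-4) + 0)/6 = -7/6 + (20 + 0)/6 = -7/6 + (⅙)*20 = -7/6 + 10/3 = 13/6)
K(T) = -17/6 (K(T) = 13/6 - 5 = -17/6)
x(N) = √(397 + N)
1/(h(-5, -12)*(-206 + K(-9)) + x(-335)) = 1/((-12 - 1*(-5))*(-206 - 17/6) + √(397 - 335)) = 1/((-12 + 5)*(-1253/6) + √62) = 1/(-7*(-1253/6) + √62) = 1/(8771/6 + √62)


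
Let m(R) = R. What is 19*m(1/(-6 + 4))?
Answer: -19/2 ≈ -9.5000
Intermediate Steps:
19*m(1/(-6 + 4)) = 19/(-6 + 4) = 19/(-2) = 19*(-½) = -19/2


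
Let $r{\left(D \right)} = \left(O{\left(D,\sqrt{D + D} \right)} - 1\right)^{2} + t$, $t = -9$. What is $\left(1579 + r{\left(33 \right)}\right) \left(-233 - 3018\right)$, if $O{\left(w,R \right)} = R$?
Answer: $-5321887 + 6502 \sqrt{66} \approx -5.2691 \cdot 10^{6}$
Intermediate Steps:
$r{\left(D \right)} = -9 + \left(-1 + \sqrt{2} \sqrt{D}\right)^{2}$ ($r{\left(D \right)} = \left(\sqrt{D + D} - 1\right)^{2} - 9 = \left(\sqrt{2 D} - 1\right)^{2} - 9 = \left(\sqrt{2} \sqrt{D} - 1\right)^{2} - 9 = \left(-1 + \sqrt{2} \sqrt{D}\right)^{2} - 9 = -9 + \left(-1 + \sqrt{2} \sqrt{D}\right)^{2}$)
$\left(1579 + r{\left(33 \right)}\right) \left(-233 - 3018\right) = \left(1579 - \left(9 - \left(-1 + \sqrt{2} \sqrt{33}\right)^{2}\right)\right) \left(-233 - 3018\right) = \left(1579 - \left(9 - \left(-1 + \sqrt{66}\right)^{2}\right)\right) \left(-3251\right) = \left(1570 + \left(-1 + \sqrt{66}\right)^{2}\right) \left(-3251\right) = -5104070 - 3251 \left(-1 + \sqrt{66}\right)^{2}$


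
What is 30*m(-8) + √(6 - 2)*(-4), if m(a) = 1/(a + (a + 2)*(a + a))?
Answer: -337/44 ≈ -7.6591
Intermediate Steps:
m(a) = 1/(a + 2*a*(2 + a)) (m(a) = 1/(a + (2 + a)*(2*a)) = 1/(a + 2*a*(2 + a)))
30*m(-8) + √(6 - 2)*(-4) = 30*(1/((-8)*(5 + 2*(-8)))) + √(6 - 2)*(-4) = 30*(-1/(8*(5 - 16))) + √4*(-4) = 30*(-⅛/(-11)) + 2*(-4) = 30*(-⅛*(-1/11)) - 8 = 30*(1/88) - 8 = 15/44 - 8 = -337/44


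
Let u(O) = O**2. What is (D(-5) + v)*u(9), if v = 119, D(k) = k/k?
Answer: 9720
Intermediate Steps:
D(k) = 1
(D(-5) + v)*u(9) = (1 + 119)*9**2 = 120*81 = 9720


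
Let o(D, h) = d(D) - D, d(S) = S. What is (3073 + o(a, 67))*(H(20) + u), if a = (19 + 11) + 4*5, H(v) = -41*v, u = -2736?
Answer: -10927588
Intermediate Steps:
a = 50 (a = 30 + 20 = 50)
o(D, h) = 0 (o(D, h) = D - D = 0)
(3073 + o(a, 67))*(H(20) + u) = (3073 + 0)*(-41*20 - 2736) = 3073*(-820 - 2736) = 3073*(-3556) = -10927588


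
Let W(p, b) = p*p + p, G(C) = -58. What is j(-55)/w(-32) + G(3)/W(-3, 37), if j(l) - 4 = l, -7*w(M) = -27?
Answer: -206/9 ≈ -22.889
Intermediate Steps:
w(M) = 27/7 (w(M) = -⅐*(-27) = 27/7)
W(p, b) = p + p² (W(p, b) = p² + p = p + p²)
j(l) = 4 + l
j(-55)/w(-32) + G(3)/W(-3, 37) = (4 - 55)/(27/7) - 58*(-1/(3*(1 - 3))) = -51*7/27 - 58/((-3*(-2))) = -119/9 - 58/6 = -119/9 - 58*⅙ = -119/9 - 29/3 = -206/9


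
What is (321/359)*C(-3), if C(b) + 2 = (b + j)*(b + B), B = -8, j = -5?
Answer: 27606/359 ≈ 76.897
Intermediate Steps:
C(b) = -2 + (-8 + b)*(-5 + b) (C(b) = -2 + (b - 5)*(b - 8) = -2 + (-5 + b)*(-8 + b) = -2 + (-8 + b)*(-5 + b))
(321/359)*C(-3) = (321/359)*(38 + (-3)² - 13*(-3)) = (321*(1/359))*(38 + 9 + 39) = (321/359)*86 = 27606/359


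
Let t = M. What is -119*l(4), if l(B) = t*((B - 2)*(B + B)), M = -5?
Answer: 9520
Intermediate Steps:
t = -5
l(B) = -10*B*(-2 + B) (l(B) = -5*(B - 2)*(B + B) = -5*(-2 + B)*2*B = -10*B*(-2 + B))
-119*l(4) = -1190*4*(2 - 1*4) = -1190*4*(2 - 4) = -1190*4*(-2) = -119*(-80) = 9520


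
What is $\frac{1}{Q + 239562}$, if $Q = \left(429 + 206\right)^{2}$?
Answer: $\frac{1}{642787} \approx 1.5557 \cdot 10^{-6}$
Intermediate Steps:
$Q = 403225$ ($Q = 635^{2} = 403225$)
$\frac{1}{Q + 239562} = \frac{1}{403225 + 239562} = \frac{1}{642787}$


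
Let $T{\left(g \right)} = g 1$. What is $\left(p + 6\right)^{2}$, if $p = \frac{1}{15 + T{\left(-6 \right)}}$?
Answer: $\frac{3025}{81} \approx 37.346$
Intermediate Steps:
$T{\left(g \right)} = g$
$p = \frac{1}{9}$ ($p = \frac{1}{15 - 6} = \frac{1}{9} \approx 0.11111$)
$\left(p + 6\right)^{2} = \left(\frac{1}{9} + 6\right)^{2} = \left(\frac{55}{9}\right)^{2} = \frac{3025}{81}$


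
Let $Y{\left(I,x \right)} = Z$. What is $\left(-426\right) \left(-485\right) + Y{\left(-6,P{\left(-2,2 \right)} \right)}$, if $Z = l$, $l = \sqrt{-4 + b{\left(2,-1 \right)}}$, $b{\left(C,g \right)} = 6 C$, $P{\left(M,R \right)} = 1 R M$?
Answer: $206610 + 2 \sqrt{2} \approx 2.0661 \cdot 10^{5}$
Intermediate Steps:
$P{\left(M,R \right)} = M R$ ($P{\left(M,R \right)} = R M = M R$)
$l = 2 \sqrt{2}$ ($l = \sqrt{-4 + 6 \cdot 2} = \sqrt{-4 + 12} = \sqrt{8} = 2 \sqrt{2} \approx 2.8284$)
$Z = 2 \sqrt{2} \approx 2.8284$
$Y{\left(I,x \right)} = 2 \sqrt{2}$
$\left(-426\right) \left(-485\right) + Y{\left(-6,P{\left(-2,2 \right)} \right)} = \left(-426\right) \left(-485\right) + 2 \sqrt{2} = 206610 + 2 \sqrt{2}$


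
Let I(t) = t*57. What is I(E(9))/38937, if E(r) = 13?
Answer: 247/12979 ≈ 0.019031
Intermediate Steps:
I(t) = 57*t
I(E(9))/38937 = (57*13)/38937 = 741*(1/38937) = 247/12979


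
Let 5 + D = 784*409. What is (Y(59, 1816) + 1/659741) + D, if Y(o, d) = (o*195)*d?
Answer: 13995568103672/659741 ≈ 2.1214e+7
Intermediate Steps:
Y(o, d) = 195*d*o (Y(o, d) = (195*o)*d = 195*d*o)
D = 320651 (D = -5 + 784*409 = -5 + 320656 = 320651)
(Y(59, 1816) + 1/659741) + D = (195*1816*59 + 1/659741) + 320651 = (20893080 + 1/659741) + 320651 = 13784021492281/659741 + 320651 = 13995568103672/659741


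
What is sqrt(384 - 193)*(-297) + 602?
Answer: 602 - 297*sqrt(191) ≈ -3502.6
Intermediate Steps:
sqrt(384 - 193)*(-297) + 602 = sqrt(191)*(-297) + 602 = -297*sqrt(191) + 602 = 602 - 297*sqrt(191)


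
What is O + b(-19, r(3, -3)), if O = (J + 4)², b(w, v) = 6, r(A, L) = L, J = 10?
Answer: 202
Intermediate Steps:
O = 196 (O = (10 + 4)² = 14² = 196)
O + b(-19, r(3, -3)) = 196 + 6 = 202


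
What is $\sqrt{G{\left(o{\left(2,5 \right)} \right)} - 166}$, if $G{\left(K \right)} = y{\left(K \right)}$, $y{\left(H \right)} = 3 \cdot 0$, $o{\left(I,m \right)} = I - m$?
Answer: $i \sqrt{166} \approx 12.884 i$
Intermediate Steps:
$y{\left(H \right)} = 0$
$G{\left(K \right)} = 0$
$\sqrt{G{\left(o{\left(2,5 \right)} \right)} - 166} = \sqrt{0 - 166} = \sqrt{-166} = i \sqrt{166}$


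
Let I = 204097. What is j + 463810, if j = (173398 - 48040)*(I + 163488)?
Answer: 46080184240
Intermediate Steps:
j = 46079720430 (j = (173398 - 48040)*(204097 + 163488) = 125358*367585 = 46079720430)
j + 463810 = 46079720430 + 463810 = 46080184240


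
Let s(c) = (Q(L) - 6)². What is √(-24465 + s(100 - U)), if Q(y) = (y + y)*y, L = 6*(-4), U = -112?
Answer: √1288851 ≈ 1135.3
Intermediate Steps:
L = -24
Q(y) = 2*y² (Q(y) = (2*y)*y = 2*y²)
s(c) = 1313316 (s(c) = (2*(-24)² - 6)² = (2*576 - 6)² = (1152 - 6)² = 1146² = 1313316)
√(-24465 + s(100 - U)) = √(-24465 + 1313316) = √1288851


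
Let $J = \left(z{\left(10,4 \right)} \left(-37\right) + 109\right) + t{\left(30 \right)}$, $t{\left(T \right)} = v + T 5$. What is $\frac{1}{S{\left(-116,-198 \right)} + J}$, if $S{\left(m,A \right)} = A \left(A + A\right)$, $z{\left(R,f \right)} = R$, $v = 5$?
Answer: $\frac{1}{78302} \approx 1.2771 \cdot 10^{-5}$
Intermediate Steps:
$S{\left(m,A \right)} = 2 A^{2}$ ($S{\left(m,A \right)} = A 2 A = 2 A^{2}$)
$t{\left(T \right)} = 5 + 5 T$ ($t{\left(T \right)} = 5 + T 5 = 5 + 5 T$)
$J = -106$ ($J = \left(10 \left(-37\right) + 109\right) + \left(5 + 5 \cdot 30\right) = \left(-370 + 109\right) + \left(5 + 150\right) = -261 + 155 = -106$)
$\frac{1}{S{\left(-116,-198 \right)} + J} = \frac{1}{2 \left(-198\right)^{2} - 106} = \frac{1}{2 \cdot 39204 - 106} = \frac{1}{78408 - 106} = \frac{1}{78302}$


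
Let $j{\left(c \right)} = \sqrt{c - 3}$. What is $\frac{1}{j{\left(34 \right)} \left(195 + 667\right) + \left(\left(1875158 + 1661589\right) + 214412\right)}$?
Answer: $\frac{3751159}{14071170808917} - \frac{862 \sqrt{31}}{14071170808917} \approx 2.6624 \cdot 10^{-7}$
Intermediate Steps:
$j{\left(c \right)} = \sqrt{-3 + c}$
$\frac{1}{j{\left(34 \right)} \left(195 + 667\right) + \left(\left(1875158 + 1661589\right) + 214412\right)} = \frac{1}{\sqrt{-3 + 34} \left(195 + 667\right) + \left(\left(1875158 + 1661589\right) + 214412\right)} = \frac{1}{\sqrt{31} \cdot 862 + \left(3536747 + 214412\right)} = \frac{1}{862 \sqrt{31} + 3751159} = \frac{1}{3751159 + 862 \sqrt{31}}$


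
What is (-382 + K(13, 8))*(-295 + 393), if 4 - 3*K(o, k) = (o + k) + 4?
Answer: -38122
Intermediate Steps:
K(o, k) = -k/3 - o/3 (K(o, k) = 4/3 - ((o + k) + 4)/3 = 4/3 - ((k + o) + 4)/3 = 4/3 - (4 + k + o)/3 = 4/3 + (-4/3 - k/3 - o/3) = -k/3 - o/3)
(-382 + K(13, 8))*(-295 + 393) = (-382 + (-⅓*8 - ⅓*13))*(-295 + 393) = (-382 + (-8/3 - 13/3))*98 = (-382 - 7)*98 = -389*98 = -38122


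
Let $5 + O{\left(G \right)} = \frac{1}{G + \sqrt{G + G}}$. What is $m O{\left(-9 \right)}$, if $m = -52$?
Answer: $\frac{2912}{11} + \frac{52 i \sqrt{2}}{33} \approx 264.73 + 2.2285 i$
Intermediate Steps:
$O{\left(G \right)} = -5 + \frac{1}{G + \sqrt{2} \sqrt{G}}$ ($O{\left(G \right)} = -5 + \frac{1}{G + \sqrt{G + G}} = -5 + \frac{1}{G + \sqrt{2 G}} = -5 + \frac{1}{G + \sqrt{2} \sqrt{G}}$)
$m O{\left(-9 \right)} = - 52 \frac{1 - -45 - 5 \sqrt{2} \sqrt{-9}}{-9 + \sqrt{2} \sqrt{-9}} = - 52 \frac{1 + 45 - 5 \sqrt{2} \cdot 3 i}{-9 + \sqrt{2} \cdot 3 i} = - 52 \frac{1 + 45 - 15 i \sqrt{2}}{-9 + 3 i \sqrt{2}} = - 52 \frac{46 - 15 i \sqrt{2}}{-9 + 3 i \sqrt{2}} = - \frac{52 \left(46 - 15 i \sqrt{2}\right)}{-9 + 3 i \sqrt{2}}$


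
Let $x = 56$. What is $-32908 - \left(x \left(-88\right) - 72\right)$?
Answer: $-27908$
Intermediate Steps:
$-32908 - \left(x \left(-88\right) - 72\right) = -32908 - \left(56 \left(-88\right) - 72\right) = -32908 - \left(-4928 - 72\right) = -32908 - -5000 = -32908 + 5000 = -27908$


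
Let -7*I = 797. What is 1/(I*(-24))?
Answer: 7/19128 ≈ 0.00036596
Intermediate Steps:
I = -797/7 (I = -⅐*797 = -797/7 ≈ -113.86)
1/(I*(-24)) = 1/(-797/7*(-24)) = 1/(19128/7) = 7/19128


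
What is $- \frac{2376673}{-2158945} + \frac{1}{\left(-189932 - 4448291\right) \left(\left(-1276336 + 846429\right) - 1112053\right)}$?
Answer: $\frac{3399571354034618757}{3088135211253436120} \approx 1.1008$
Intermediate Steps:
$- \frac{2376673}{-2158945} + \frac{1}{\left(-189932 - 4448291\right) \left(\left(-1276336 + 846429\right) - 1112053\right)} = \left(-2376673\right) \left(- \frac{1}{2158945}\right) + \frac{1}{\left(-4638223\right) \left(-429907 - 1112053\right)} = \frac{2376673}{2158945} - \frac{1}{4638223 \left(-1541960\right)} = \frac{2376673}{2158945} - - \frac{1}{7151954337080} = \frac{2376673}{2158945} + \frac{1}{7151954337080} = \frac{3399571354034618757}{3088135211253436120}$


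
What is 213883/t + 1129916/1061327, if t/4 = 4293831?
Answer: 19633673195525/18228635094948 ≈ 1.0771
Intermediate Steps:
t = 17175324 (t = 4*4293831 = 17175324)
213883/t + 1129916/1061327 = 213883/17175324 + 1129916/1061327 = 19633673195525/18228635094948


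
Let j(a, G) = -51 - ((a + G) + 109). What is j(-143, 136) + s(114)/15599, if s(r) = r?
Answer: -125607/821 ≈ -152.99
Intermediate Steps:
j(a, G) = -160 - G - a (j(a, G) = -51 - ((G + a) + 109) = -51 - (109 + G + a) = -51 + (-109 - G - a) = -160 - G - a)
j(-143, 136) + s(114)/15599 = (-160 - 1*136 - 1*(-143)) + 114/15599 = (-160 - 136 + 143) + 114*(1/15599) = -153 + 6/821 = -125607/821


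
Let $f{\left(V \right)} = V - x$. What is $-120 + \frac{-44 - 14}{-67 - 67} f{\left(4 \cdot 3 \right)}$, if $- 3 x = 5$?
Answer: $- \frac{22931}{201} \approx -114.08$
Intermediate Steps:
$x = - \frac{5}{3}$ ($x = \left(- \frac{1}{3}\right) 5 = - \frac{5}{3} \approx -1.6667$)
$f{\left(V \right)} = \frac{5}{3} + V$ ($f{\left(V \right)} = V - - \frac{5}{3} = V + \frac{5}{3} = \frac{5}{3} + V$)
$-120 + \frac{-44 - 14}{-67 - 67} f{\left(4 \cdot 3 \right)} = -120 + \frac{-44 - 14}{-67 - 67} \left(\frac{5}{3} + 4 \cdot 3\right) = -120 + - \frac{58}{-134} \left(\frac{5}{3} + 12\right) = -120 + \left(-58\right) \left(- \frac{1}{134}\right) \frac{41}{3} = -120 + \frac{29}{67} \cdot \frac{41}{3} = -120 + \frac{1189}{201} = - \frac{22931}{201}$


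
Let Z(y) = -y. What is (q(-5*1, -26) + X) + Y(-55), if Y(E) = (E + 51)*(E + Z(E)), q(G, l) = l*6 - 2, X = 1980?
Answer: 1822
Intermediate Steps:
q(G, l) = -2 + 6*l (q(G, l) = 6*l - 2 = -2 + 6*l)
Y(E) = 0 (Y(E) = (E + 51)*(E - E) = (51 + E)*0 = 0)
(q(-5*1, -26) + X) + Y(-55) = ((-2 + 6*(-26)) + 1980) + 0 = ((-2 - 156) + 1980) + 0 = (-158 + 1980) + 0 = 1822 + 0 = 1822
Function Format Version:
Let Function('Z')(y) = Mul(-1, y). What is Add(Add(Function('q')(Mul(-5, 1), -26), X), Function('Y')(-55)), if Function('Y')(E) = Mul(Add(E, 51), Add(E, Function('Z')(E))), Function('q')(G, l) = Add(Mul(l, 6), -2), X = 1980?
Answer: 1822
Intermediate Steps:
Function('q')(G, l) = Add(-2, Mul(6, l)) (Function('q')(G, l) = Add(Mul(6, l), -2) = Add(-2, Mul(6, l)))
Function('Y')(E) = 0 (Function('Y')(E) = Mul(Add(E, 51), Add(E, Mul(-1, E))) = Mul(Add(51, E), 0) = 0)
Add(Add(Function('q')(Mul(-5, 1), -26), X), Function('Y')(-55)) = Add(Add(Add(-2, Mul(6, -26)), 1980), 0) = Add(Add(Add(-2, -156), 1980), 0) = Add(Add(-158, 1980), 0) = Add(1822, 0) = 1822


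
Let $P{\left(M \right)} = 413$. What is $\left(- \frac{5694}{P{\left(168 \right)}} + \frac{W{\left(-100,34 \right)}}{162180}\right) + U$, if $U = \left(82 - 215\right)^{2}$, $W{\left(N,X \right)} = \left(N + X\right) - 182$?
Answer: $\frac{295972919729}{16745085} \approx 17675.0$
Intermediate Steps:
$W{\left(N,X \right)} = -182 + N + X$
$U = 17689$ ($U = \left(-133\right)^{2} = 17689$)
$\left(- \frac{5694}{P{\left(168 \right)}} + \frac{W{\left(-100,34 \right)}}{162180}\right) + U = \left(- \frac{5694}{413} + \frac{-182 - 100 + 34}{162180}\right) + 17689 = \left(\left(-5694\right) \frac{1}{413} - \frac{62}{40545}\right) + 17689 = \left(- \frac{5694}{413} - \frac{62}{40545}\right) + 17689 = - \frac{230888836}{16745085} + 17689 = \frac{295972919729}{16745085}$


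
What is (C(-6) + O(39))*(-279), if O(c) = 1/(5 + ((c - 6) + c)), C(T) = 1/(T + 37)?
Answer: -972/77 ≈ -12.623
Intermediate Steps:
C(T) = 1/(37 + T)
O(c) = 1/(-1 + 2*c) (O(c) = 1/(5 + ((-6 + c) + c)) = 1/(5 + (-6 + 2*c)) = 1/(-1 + 2*c))
(C(-6) + O(39))*(-279) = (1/(37 - 6) + 1/(-1 + 2*39))*(-279) = (1/31 + 1/(-1 + 78))*(-279) = (1/31 + 1/77)*(-279) = (108/2387)*(-279) = -972/77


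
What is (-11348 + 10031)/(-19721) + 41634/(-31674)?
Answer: -129891576/104107159 ≈ -1.2477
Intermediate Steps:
(-11348 + 10031)/(-19721) + 41634/(-31674) = -1317*(-1/19721) + 41634*(-1/31674) = 1317/19721 - 6939/5279 = -129891576/104107159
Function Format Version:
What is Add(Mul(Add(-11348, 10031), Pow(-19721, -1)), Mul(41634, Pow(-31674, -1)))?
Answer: Rational(-129891576, 104107159) ≈ -1.2477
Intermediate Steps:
Add(Mul(Add(-11348, 10031), Pow(-19721, -1)), Mul(41634, Pow(-31674, -1))) = Add(Mul(-1317, Rational(-1, 19721)), Mul(41634, Rational(-1, 31674))) = Add(Rational(1317, 19721), Rational(-6939, 5279)) = Rational(-129891576, 104107159)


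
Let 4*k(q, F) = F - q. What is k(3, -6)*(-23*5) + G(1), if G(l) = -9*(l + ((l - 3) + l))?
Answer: 1035/4 ≈ 258.75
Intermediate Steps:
k(q, F) = -q/4 + F/4 (k(q, F) = (F - q)/4 = -q/4 + F/4)
G(l) = 27 - 27*l (G(l) = -9*(l + ((-3 + l) + l)) = -9*(l + (-3 + 2*l)) = -9*(-3 + 3*l) = 27 - 27*l)
k(3, -6)*(-23*5) + G(1) = (-¼*3 + (¼)*(-6))*(-23*5) + (27 - 27*1) = (-¾ - 3/2)*(-115) + (27 - 27) = -9/4*(-115) + 0 = 1035/4 + 0 = 1035/4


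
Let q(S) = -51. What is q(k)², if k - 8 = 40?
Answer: 2601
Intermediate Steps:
k = 48 (k = 8 + 40 = 48)
q(k)² = (-51)² = 2601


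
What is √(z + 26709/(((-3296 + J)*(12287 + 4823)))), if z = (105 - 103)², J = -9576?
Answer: √14418594460345/1898620 ≈ 2.0000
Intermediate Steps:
z = 4 (z = 2² = 4)
√(z + 26709/(((-3296 + J)*(12287 + 4823)))) = √(4 + 26709/(((-3296 - 9576)*(12287 + 4823)))) = √(4 + 26709/((-12872*17110))) = √(4 + 26709/(-220239920)) = √(4 + 26709*(-1/220239920)) = √(4 - 921/7594480) = √(30376999/7594480) = √14418594460345/1898620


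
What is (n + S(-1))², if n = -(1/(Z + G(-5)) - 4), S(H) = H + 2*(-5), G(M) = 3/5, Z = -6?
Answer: 33856/729 ≈ 46.442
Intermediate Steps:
G(M) = ⅗ (G(M) = 3*(⅕) = ⅗)
S(H) = -10 + H (S(H) = H - 10 = -10 + H)
n = 113/27 (n = -(1/(-6 + ⅗) - 4) = -(1/(-27/5) - 4) = -(-5/27 - 4) = -1*(-113/27) = 113/27 ≈ 4.1852)
(n + S(-1))² = (113/27 + (-10 - 1))² = (113/27 - 11)² = (-184/27)² = 33856/729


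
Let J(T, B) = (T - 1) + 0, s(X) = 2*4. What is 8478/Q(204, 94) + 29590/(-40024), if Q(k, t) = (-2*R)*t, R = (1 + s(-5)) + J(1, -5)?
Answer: -5408191/940564 ≈ -5.7499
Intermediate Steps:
s(X) = 8
J(T, B) = -1 + T (J(T, B) = (-1 + T) + 0 = -1 + T)
R = 9 (R = (1 + 8) + (-1 + 1) = 9 + 0 = 9)
Q(k, t) = -18*t (Q(k, t) = (-2*9)*t = -18*t)
8478/Q(204, 94) + 29590/(-40024) = 8478/((-18*94)) + 29590/(-40024) = 8478/(-1692) + 29590*(-1/40024) = 8478*(-1/1692) - 14795/20012 = -471/94 - 14795/20012 = -5408191/940564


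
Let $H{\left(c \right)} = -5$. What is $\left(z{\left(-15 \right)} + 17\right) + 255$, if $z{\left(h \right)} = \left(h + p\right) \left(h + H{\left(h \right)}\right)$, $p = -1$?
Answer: $592$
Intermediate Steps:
$z{\left(h \right)} = \left(-1 + h\right) \left(-5 + h\right)$ ($z{\left(h \right)} = \left(h - 1\right) \left(h - 5\right) = \left(-1 + h\right) \left(-5 + h\right)$)
$\left(z{\left(-15 \right)} + 17\right) + 255 = \left(\left(5 + \left(-15\right)^{2} - -90\right) + 17\right) + 255 = \left(\left(5 + 225 + 90\right) + 17\right) + 255 = \left(320 + 17\right) + 255 = 337 + 255 = 592$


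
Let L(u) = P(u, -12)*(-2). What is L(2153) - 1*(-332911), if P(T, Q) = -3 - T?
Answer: 337223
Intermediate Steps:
L(u) = 6 + 2*u (L(u) = (-3 - u)*(-2) = 6 + 2*u)
L(2153) - 1*(-332911) = (6 + 2*2153) - 1*(-332911) = (6 + 4306) + 332911 = 4312 + 332911 = 337223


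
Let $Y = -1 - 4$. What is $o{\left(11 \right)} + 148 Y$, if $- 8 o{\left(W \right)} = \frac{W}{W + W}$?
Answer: $- \frac{11841}{16} \approx -740.06$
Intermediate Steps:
$Y = -5$ ($Y = -1 - 4 = -5$)
$o{\left(W \right)} = - \frac{1}{16}$ ($o{\left(W \right)} = - \frac{W \frac{1}{W + W}}{8} = - \frac{W \frac{1}{2 W}}{8} = \left(- \frac{1}{8}\right) \frac{1}{2} = - \frac{1}{16}$)
$o{\left(11 \right)} + 148 Y = - \frac{1}{16} + 148 \left(-5\right) = - \frac{1}{16} - 740 = - \frac{11841}{16}$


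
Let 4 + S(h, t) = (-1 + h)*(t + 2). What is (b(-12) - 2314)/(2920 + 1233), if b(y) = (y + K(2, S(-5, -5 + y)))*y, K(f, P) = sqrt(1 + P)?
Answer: -2170/4153 - 12*sqrt(87)/4153 ≈ -0.54947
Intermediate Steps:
S(h, t) = -4 + (-1 + h)*(2 + t) (S(h, t) = -4 + (-1 + h)*(t + 2) = -4 + (-1 + h)*(2 + t))
b(y) = y*(y + sqrt(15 - 6*y)) (b(y) = (y + sqrt(1 + (-6 - (-5 + y) + 2*(-5) - 5*(-5 + y))))*y = (y + sqrt(1 + (-6 + (5 - y) - 10 + (25 - 5*y))))*y = (y + sqrt(1 + (14 - 6*y)))*y = (y + sqrt(15 - 6*y))*y = y*(y + sqrt(15 - 6*y)))
(b(-12) - 2314)/(2920 + 1233) = (-12*(-12 + sqrt(15 - 6*(-12))) - 2314)/(2920 + 1233) = (-12*(-12 + sqrt(15 + 72)) - 2314)/4153 = (-12*(-12 + sqrt(87)) - 2314)*(1/4153) = ((144 - 12*sqrt(87)) - 2314)*(1/4153) = (-2170 - 12*sqrt(87))*(1/4153) = -2170/4153 - 12*sqrt(87)/4153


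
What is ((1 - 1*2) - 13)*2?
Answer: -28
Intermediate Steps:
((1 - 1*2) - 13)*2 = ((1 - 2) - 13)*2 = (-1 - 13)*2 = -14*2 = -28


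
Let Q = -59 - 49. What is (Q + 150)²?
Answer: 1764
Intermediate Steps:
Q = -108
(Q + 150)² = (-108 + 150)² = 42² = 1764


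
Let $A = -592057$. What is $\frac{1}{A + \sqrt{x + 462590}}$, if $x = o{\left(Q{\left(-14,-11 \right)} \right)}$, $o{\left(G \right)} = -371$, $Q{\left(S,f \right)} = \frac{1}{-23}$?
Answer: $- \frac{592057}{350531029030} - \frac{\sqrt{462219}}{350531029030} \approx -1.691 \cdot 10^{-6}$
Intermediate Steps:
$Q{\left(S,f \right)} = - \frac{1}{23}$
$x = -371$
$\frac{1}{A + \sqrt{x + 462590}} = \frac{1}{-592057 + \sqrt{-371 + 462590}} = \frac{1}{-592057 + \sqrt{462219}}$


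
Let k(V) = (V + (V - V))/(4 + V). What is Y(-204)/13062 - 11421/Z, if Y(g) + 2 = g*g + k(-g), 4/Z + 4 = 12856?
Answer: -24924579633773/679224 ≈ -3.6696e+7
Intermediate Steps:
Z = 1/3213 (Z = 4/(-4 + 12856) = 4/12852 = 4*(1/12852) = 1/3213 ≈ 0.00031124)
k(V) = V/(4 + V) (k(V) = (V + 0)/(4 + V) = V/(4 + V))
Y(g) = -2 + g**2 - g/(4 - g) (Y(g) = -2 + (g*g + (-g)/(4 - g)) = -2 + (g**2 - g/(4 - g)) = -2 + g**2 - g/(4 - g))
Y(-204)/13062 - 11421/Z = ((-204 + (-4 - 204)*(-2 + (-204)**2))/(-4 - 204))/13062 - 11421/1/3213 = ((-204 - 208*(-2 + 41616))/(-208))*(1/13062) - 11421*3213 = -(-204 - 208*41614)/208*(1/13062) - 36695673 = -(-204 - 8655712)/208*(1/13062) - 36695673 = -1/208*(-8655916)*(1/13062) - 36695673 = (2163979/52)*(1/13062) - 36695673 = 2163979/679224 - 36695673 = -24924579633773/679224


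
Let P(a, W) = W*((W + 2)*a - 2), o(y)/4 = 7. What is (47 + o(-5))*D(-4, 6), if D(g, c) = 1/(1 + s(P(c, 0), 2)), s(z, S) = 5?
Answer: 25/2 ≈ 12.500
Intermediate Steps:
o(y) = 28 (o(y) = 4*7 = 28)
P(a, W) = W*(-2 + a*(2 + W)) (P(a, W) = W*((2 + W)*a - 2) = W*(a*(2 + W) - 2) = W*(-2 + a*(2 + W)))
D(g, c) = ⅙ (D(g, c) = 1/(1 + 5) = 1/6 = ⅙)
(47 + o(-5))*D(-4, 6) = (47 + 28)*(⅙) = 75*(⅙) = 25/2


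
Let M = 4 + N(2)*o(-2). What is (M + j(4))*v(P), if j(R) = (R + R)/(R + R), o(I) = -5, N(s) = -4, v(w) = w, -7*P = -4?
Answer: 100/7 ≈ 14.286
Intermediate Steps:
P = 4/7 (P = -⅐*(-4) = 4/7 ≈ 0.57143)
M = 24 (M = 4 - 4*(-5) = 4 + 20 = 24)
j(R) = 1 (j(R) = (2*R)/((2*R)) = (2*R)*(1/(2*R)) = 1)
(M + j(4))*v(P) = (24 + 1)*(4/7) = 25*(4/7) = 100/7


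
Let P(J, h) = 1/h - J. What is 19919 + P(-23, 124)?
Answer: 2472809/124 ≈ 19942.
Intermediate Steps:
19919 + P(-23, 124) = 19919 + (1/124 - 1*(-23)) = 19919 + (1/124 + 23) = 19919 + 2853/124 = 2472809/124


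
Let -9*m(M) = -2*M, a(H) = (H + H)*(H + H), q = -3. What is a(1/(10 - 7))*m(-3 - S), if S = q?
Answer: 0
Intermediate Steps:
a(H) = 4*H² (a(H) = (2*H)*(2*H) = 4*H²)
S = -3
m(M) = 2*M/9 (m(M) = -(-2)*M/9 = 2*M/9)
a(1/(10 - 7))*m(-3 - S) = (4*(1/(10 - 7))²)*(2*(-3 - 1*(-3))/9) = (4*(1/3)²)*(2*(-3 + 3)/9) = (4*(⅓)²)*((2/9)*0) = (4*(⅑))*0 = (4/9)*0 = 0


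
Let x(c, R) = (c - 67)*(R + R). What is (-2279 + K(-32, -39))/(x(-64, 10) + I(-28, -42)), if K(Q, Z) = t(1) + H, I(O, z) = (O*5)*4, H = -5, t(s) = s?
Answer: 761/1060 ≈ 0.71792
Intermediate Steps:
x(c, R) = 2*R*(-67 + c) (x(c, R) = (-67 + c)*(2*R) = 2*R*(-67 + c))
I(O, z) = 20*O (I(O, z) = (5*O)*4 = 20*O)
K(Q, Z) = -4 (K(Q, Z) = 1 - 5 = -4)
(-2279 + K(-32, -39))/(x(-64, 10) + I(-28, -42)) = (-2279 - 4)/(2*10*(-67 - 64) + 20*(-28)) = -2283/(2*10*(-131) - 560) = -2283/(-2620 - 560) = -2283/(-3180) = -2283*(-1/3180) = 761/1060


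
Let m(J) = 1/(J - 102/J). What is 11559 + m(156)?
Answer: 46686827/4039 ≈ 11559.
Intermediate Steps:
11559 + m(156) = 11559 + 156/(-102 + 156**2) = 11559 + 156/(-102 + 24336) = 11559 + 156/24234 = 11559 + 156*(1/24234) = 11559 + 26/4039 = 46686827/4039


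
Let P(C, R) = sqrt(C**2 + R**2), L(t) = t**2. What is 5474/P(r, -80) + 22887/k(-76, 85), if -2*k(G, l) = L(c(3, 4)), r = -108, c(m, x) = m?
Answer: -5086 + 2737*sqrt(1129)/2258 ≈ -5045.3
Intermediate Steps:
k(G, l) = -9/2 (k(G, l) = -1/2*3**2 = -1/2*9 = -9/2)
5474/P(r, -80) + 22887/k(-76, 85) = 5474/(sqrt((-108)**2 + (-80)**2)) + 22887/(-9/2) = 5474/(sqrt(11664 + 6400)) + 22887*(-2/9) = 5474/(sqrt(18064)) - 5086 = 5474/((4*sqrt(1129))) - 5086 = 5474*(sqrt(1129)/4516) - 5086 = 2737*sqrt(1129)/2258 - 5086 = -5086 + 2737*sqrt(1129)/2258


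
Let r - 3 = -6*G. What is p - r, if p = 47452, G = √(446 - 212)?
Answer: 47449 + 18*√26 ≈ 47541.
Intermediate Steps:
G = 3*√26 (G = √234 = 3*√26 ≈ 15.297)
r = 3 - 18*√26 ≈ -88.782
p - r = 47452 - (3 - 18*√26) = 47452 + (-3 + 18*√26) = 47449 + 18*√26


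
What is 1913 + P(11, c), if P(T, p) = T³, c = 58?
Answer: 3244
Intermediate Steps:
1913 + P(11, c) = 1913 + 11³ = 1913 + 1331 = 3244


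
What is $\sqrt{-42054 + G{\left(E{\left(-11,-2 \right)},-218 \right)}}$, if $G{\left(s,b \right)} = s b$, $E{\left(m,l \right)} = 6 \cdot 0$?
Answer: $i \sqrt{42054} \approx 205.07 i$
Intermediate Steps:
$E{\left(m,l \right)} = 0$
$G{\left(s,b \right)} = b s$
$\sqrt{-42054 + G{\left(E{\left(-11,-2 \right)},-218 \right)}} = \sqrt{-42054 - 0} = \sqrt{-42054 + 0} = \sqrt{-42054} = i \sqrt{42054}$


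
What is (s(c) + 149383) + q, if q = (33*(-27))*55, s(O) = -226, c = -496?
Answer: 100152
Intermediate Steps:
q = -49005 (q = -891*55 = -49005)
(s(c) + 149383) + q = (-226 + 149383) - 49005 = 149157 - 49005 = 100152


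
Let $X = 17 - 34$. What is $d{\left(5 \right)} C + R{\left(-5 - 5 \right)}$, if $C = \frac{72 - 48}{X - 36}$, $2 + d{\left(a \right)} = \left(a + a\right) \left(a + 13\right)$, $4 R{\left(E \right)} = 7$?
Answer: $- \frac{16717}{212} \approx -78.854$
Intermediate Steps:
$R{\left(E \right)} = \frac{7}{4}$ ($R{\left(E \right)} = \frac{1}{4} \cdot 7 = \frac{7}{4}$)
$d{\left(a \right)} = -2 + 2 a \left(13 + a\right)$ ($d{\left(a \right)} = -2 + \left(a + a\right) \left(a + 13\right) = -2 + 2 a \left(13 + a\right)$)
$X = -17$
$C = - \frac{24}{53}$ ($C = \frac{72 - 48}{-17 - 36} = \frac{24}{-53} = 24 \left(- \frac{1}{53}\right) = - \frac{24}{53} \approx -0.45283$)
$d{\left(5 \right)} C + R{\left(-5 - 5 \right)} = \left(-2 + 2 \cdot 5^{2} + 26 \cdot 5\right) \left(- \frac{24}{53}\right) + \frac{7}{4} = \left(-2 + 2 \cdot 25 + 130\right) \left(- \frac{24}{53}\right) + \frac{7}{4} = \left(-2 + 50 + 130\right) \left(- \frac{24}{53}\right) + \frac{7}{4} = 178 \left(- \frac{24}{53}\right) + \frac{7}{4} = - \frac{4272}{53} + \frac{7}{4} = - \frac{16717}{212}$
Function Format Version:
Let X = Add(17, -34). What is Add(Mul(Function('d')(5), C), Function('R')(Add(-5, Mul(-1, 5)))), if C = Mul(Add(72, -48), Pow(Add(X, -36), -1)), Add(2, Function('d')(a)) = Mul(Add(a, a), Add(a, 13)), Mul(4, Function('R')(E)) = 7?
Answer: Rational(-16717, 212) ≈ -78.854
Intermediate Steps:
Function('R')(E) = Rational(7, 4) (Function('R')(E) = Mul(Rational(1, 4), 7) = Rational(7, 4))
Function('d')(a) = Add(-2, Mul(2, a, Add(13, a))) (Function('d')(a) = Add(-2, Mul(Add(a, a), Add(a, 13))) = Add(-2, Mul(Mul(2, a), Add(13, a))) = Add(-2, Mul(2, a, Add(13, a))))
X = -17
C = Rational(-24, 53) (C = Mul(Add(72, -48), Pow(Add(-17, -36), -1)) = Mul(24, Pow(-53, -1)) = Mul(24, Rational(-1, 53)) = Rational(-24, 53) ≈ -0.45283)
Add(Mul(Function('d')(5), C), Function('R')(Add(-5, Mul(-1, 5)))) = Add(Mul(Add(-2, Mul(2, Pow(5, 2)), Mul(26, 5)), Rational(-24, 53)), Rational(7, 4)) = Add(Mul(Add(-2, Mul(2, 25), 130), Rational(-24, 53)), Rational(7, 4)) = Add(Mul(Add(-2, 50, 130), Rational(-24, 53)), Rational(7, 4)) = Add(Mul(178, Rational(-24, 53)), Rational(7, 4)) = Add(Rational(-4272, 53), Rational(7, 4)) = Rational(-16717, 212)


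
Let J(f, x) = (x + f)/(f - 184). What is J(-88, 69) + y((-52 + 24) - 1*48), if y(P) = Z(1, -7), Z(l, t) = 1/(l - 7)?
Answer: -79/816 ≈ -0.096814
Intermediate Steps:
J(f, x) = (f + x)/(-184 + f)
Z(l, t) = 1/(-7 + l)
y(P) = -⅙ (y(P) = 1/(-7 + 1) = 1/(-6) = -⅙)
J(-88, 69) + y((-52 + 24) - 1*48) = (-88 + 69)/(-184 - 88) - ⅙ = -19/(-272) - ⅙ = -1/272*(-19) - ⅙ = 19/272 - ⅙ = -79/816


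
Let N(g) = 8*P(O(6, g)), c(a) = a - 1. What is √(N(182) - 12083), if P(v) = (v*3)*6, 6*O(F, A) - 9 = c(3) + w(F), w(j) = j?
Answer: 5*I*√467 ≈ 108.05*I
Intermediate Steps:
c(a) = -1 + a
O(F, A) = 11/6 + F/6 (O(F, A) = 3/2 + ((-1 + 3) + F)/6 = 3/2 + (2 + F)/6 = 3/2 + (⅓ + F/6) = 11/6 + F/6)
P(v) = 18*v (P(v) = (3*v)*6 = 18*v)
N(g) = 408 (N(g) = 8*(18*(11/6 + (⅙)*6)) = 8*(18*(11/6 + 1)) = 8*(18*(17/6)) = 8*51 = 408)
√(N(182) - 12083) = √(408 - 12083) = √(-11675) = 5*I*√467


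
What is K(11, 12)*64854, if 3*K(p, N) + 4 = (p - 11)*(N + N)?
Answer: -86472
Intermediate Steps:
K(p, N) = -4/3 + 2*N*(-11 + p)/3 (K(p, N) = -4/3 + ((p - 11)*(N + N))/3 = -4/3 + ((-11 + p)*(2*N))/3 = -4/3 + (2*N*(-11 + p))/3 = -4/3 + 2*N*(-11 + p)/3)
K(11, 12)*64854 = (-4/3 - 22/3*12 + (⅔)*12*11)*64854 = (-4/3 - 88 + 88)*64854 = -4/3*64854 = -86472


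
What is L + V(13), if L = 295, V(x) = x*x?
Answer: 464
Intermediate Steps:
V(x) = x²
L + V(13) = 295 + 13² = 295 + 169 = 464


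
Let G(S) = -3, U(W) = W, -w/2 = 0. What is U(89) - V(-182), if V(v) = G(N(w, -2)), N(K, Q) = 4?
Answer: 92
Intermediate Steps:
w = 0 (w = -2*0 = 0)
V(v) = -3
U(89) - V(-182) = 89 - 1*(-3) = 89 + 3 = 92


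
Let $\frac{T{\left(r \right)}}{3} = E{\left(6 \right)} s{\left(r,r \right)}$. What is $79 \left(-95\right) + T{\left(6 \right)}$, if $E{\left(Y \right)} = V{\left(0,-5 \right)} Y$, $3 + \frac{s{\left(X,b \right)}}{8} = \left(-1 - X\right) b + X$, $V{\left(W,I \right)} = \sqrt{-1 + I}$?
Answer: $-7505 - 5616 i \sqrt{6} \approx -7505.0 - 13756.0 i$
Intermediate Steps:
$s{\left(X,b \right)} = -24 + 8 X + 8 b \left(-1 - X\right)$ ($s{\left(X,b \right)} = -24 + 8 \left(\left(-1 - X\right) b + X\right) = -24 + 8 \left(b \left(-1 - X\right) + X\right) = -24 + 8 \left(X + b \left(-1 - X\right)\right) = -24 + \left(8 X + 8 b \left(-1 - X\right)\right) = -24 + 8 X + 8 b \left(-1 - X\right)$)
$E{\left(Y \right)} = i Y \sqrt{6}$ ($E{\left(Y \right)} = \sqrt{-1 - 5} Y = \sqrt{-6} Y = i \sqrt{6} Y = i Y \sqrt{6}$)
$T{\left(r \right)} = 18 i \sqrt{6} \left(-24 - 8 r^{2}\right)$ ($T{\left(r \right)} = 3 i 6 \sqrt{6} \left(-24 - 8 r + 8 r - 8 r r\right) = 3 \cdot 6 i \sqrt{6} \left(-24 - 8 r + 8 r - 8 r^{2}\right) = 3 \cdot 6 i \sqrt{6} \left(-24 - 8 r^{2}\right) = 18 i \sqrt{6} \left(-24 - 8 r^{2}\right)$)
$79 \left(-95\right) + T{\left(6 \right)} = 79 \left(-95\right) + 144 i \sqrt{6} \left(-3 - 6^{2}\right) = -7505 + 144 i \sqrt{6} \left(-3 - 36\right) = -7505 + 144 i \sqrt{6} \left(-39\right) = -7505 - 5616 i \sqrt{6}$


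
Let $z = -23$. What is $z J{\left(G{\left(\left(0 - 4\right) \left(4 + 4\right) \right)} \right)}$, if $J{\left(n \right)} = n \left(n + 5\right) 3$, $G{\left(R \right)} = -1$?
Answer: $276$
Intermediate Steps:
$J{\left(n \right)} = 3 n \left(5 + n\right)$ ($J{\left(n \right)} = n \left(5 + n\right) 3 = 3 n \left(5 + n\right)$)
$z J{\left(G{\left(\left(0 - 4\right) \left(4 + 4\right) \right)} \right)} = - 23 \cdot 3 \left(-1\right) \left(5 - 1\right) = - 23 \cdot 3 \left(-1\right) 4 = \left(-23\right) \left(-12\right) = 276$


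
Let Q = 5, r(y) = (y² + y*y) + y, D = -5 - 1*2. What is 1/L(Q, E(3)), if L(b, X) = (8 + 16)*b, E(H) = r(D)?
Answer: 1/120 ≈ 0.0083333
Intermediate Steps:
D = -7 (D = -5 - 2 = -7)
r(y) = y + 2*y² (r(y) = (y² + y²) + y = 2*y² + y = y + 2*y²)
E(H) = 91 (E(H) = -7*(1 + 2*(-7)) = -7*(1 - 14) = -7*(-13) = 91)
L(b, X) = 24*b
1/L(Q, E(3)) = 1/(24*5) = 1/120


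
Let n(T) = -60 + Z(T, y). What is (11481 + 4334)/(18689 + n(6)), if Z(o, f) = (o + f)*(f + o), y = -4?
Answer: 15815/18633 ≈ 0.84876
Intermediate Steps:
Z(o, f) = (f + o)² (Z(o, f) = (f + o)*(f + o) = (f + o)²)
n(T) = -60 + (-4 + T)²
(11481 + 4334)/(18689 + n(6)) = (11481 + 4334)/(18689 + (-60 + (-4 + 6)²)) = 15815/(18689 + (-60 + 2²)) = 15815/(18689 + (-60 + 4)) = 15815/(18689 - 56) = 15815/18633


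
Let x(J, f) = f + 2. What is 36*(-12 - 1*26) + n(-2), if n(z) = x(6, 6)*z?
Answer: -1384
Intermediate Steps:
x(J, f) = 2 + f
n(z) = 8*z (n(z) = (2 + 6)*z = 8*z)
36*(-12 - 1*26) + n(-2) = 36*(-12 - 1*26) + 8*(-2) = 36*(-12 - 26) - 16 = 36*(-38) - 16 = -1368 - 16 = -1384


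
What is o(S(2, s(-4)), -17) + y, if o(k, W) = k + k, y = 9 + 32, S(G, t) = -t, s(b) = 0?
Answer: 41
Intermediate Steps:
y = 41
o(k, W) = 2*k
o(S(2, s(-4)), -17) + y = 2*(-1*0) + 41 = 2*0 + 41 = 0 + 41 = 41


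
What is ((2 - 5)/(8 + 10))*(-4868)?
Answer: 2434/3 ≈ 811.33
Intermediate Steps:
((2 - 5)/(8 + 10))*(-4868) = -3/18*(-4868) = -3*1/18*(-4868) = -⅙*(-4868) = 2434/3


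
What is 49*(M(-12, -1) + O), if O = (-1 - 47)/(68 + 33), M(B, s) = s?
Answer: -7301/101 ≈ -72.287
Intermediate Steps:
O = -48/101 ≈ -0.47525
49*(M(-12, -1) + O) = 49*(-1 - 48/101) = 49*(-149/101) = -7301/101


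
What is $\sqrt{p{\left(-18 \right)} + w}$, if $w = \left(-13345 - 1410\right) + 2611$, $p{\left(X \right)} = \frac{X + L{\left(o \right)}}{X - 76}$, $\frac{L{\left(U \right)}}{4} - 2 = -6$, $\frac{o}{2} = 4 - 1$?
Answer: $\frac{i \sqrt{26825297}}{47} \approx 110.2 i$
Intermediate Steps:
$o = 6$ ($o = 2 \left(4 - 1\right) = 2 \cdot 3 = 6$)
$L{\left(U \right)} = -16$ ($L{\left(U \right)} = 8 + 4 \left(-6\right) = 8 - 24 = -16$)
$p{\left(X \right)} = \frac{-16 + X}{-76 + X}$ ($p{\left(X \right)} = \frac{X - 16}{X - 76} = \frac{-16 + X}{-76 + X}$)
$w = -12144$ ($w = -14755 + 2611 = -12144$)
$\sqrt{p{\left(-18 \right)} + w} = \sqrt{\frac{-16 - 18}{-76 - 18} - 12144} = \sqrt{\frac{1}{-94} \left(-34\right) - 12144} = \sqrt{\left(- \frac{1}{94}\right) \left(-34\right) - 12144} = \sqrt{\frac{17}{47} - 12144} = \sqrt{- \frac{570751}{47}} = \frac{i \sqrt{26825297}}{47}$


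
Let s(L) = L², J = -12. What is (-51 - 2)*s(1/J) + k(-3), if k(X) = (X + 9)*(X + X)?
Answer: -5237/144 ≈ -36.368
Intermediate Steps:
k(X) = 2*X*(9 + X) (k(X) = (9 + X)*(2*X) = 2*X*(9 + X))
(-51 - 2)*s(1/J) + k(-3) = (-51 - 2)*(1/(-12))² + 2*(-3)*(9 - 3) = -53*(-1/12)² + 2*(-3)*6 = -53*1/144 - 36 = -53/144 - 36 = -5237/144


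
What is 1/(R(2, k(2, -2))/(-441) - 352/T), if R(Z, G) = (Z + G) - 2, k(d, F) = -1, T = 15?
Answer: -2205/51739 ≈ -0.042618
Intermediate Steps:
R(Z, G) = -2 + G + Z (R(Z, G) = (G + Z) - 2 = -2 + G + Z)
1/(R(2, k(2, -2))/(-441) - 352/T) = 1/((-2 - 1 + 2)/(-441) - 352/15) = 1/(-1*(-1/441) - 352*1/15) = 1/(1/441 - 352/15) = 1/(-51739/2205) = -2205/51739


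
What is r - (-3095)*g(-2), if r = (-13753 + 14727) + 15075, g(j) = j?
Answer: 9859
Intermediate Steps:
r = 16049 (r = 974 + 15075 = 16049)
r - (-3095)*g(-2) = 16049 - (-3095)*(-2) = 16049 - 1*6190 = 16049 - 6190 = 9859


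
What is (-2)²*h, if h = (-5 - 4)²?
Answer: 324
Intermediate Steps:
h = 81 (h = (-9)² = 81)
(-2)²*h = (-2)²*81 = 4*81 = 324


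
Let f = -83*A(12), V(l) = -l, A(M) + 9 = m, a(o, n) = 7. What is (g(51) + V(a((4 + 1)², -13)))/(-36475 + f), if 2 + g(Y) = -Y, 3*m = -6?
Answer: 10/5927 ≈ 0.0016872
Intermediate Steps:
m = -2 (m = (⅓)*(-6) = -2)
A(M) = -11 (A(M) = -9 - 2 = -11)
g(Y) = -2 - Y
f = 913 (f = -83*(-11) = 913)
(g(51) + V(a((4 + 1)², -13)))/(-36475 + f) = ((-2 - 1*51) - 1*7)/(-36475 + 913) = ((-2 - 51) - 7)/(-35562) = (-53 - 7)*(-1/35562) = -60*(-1/35562) = 10/5927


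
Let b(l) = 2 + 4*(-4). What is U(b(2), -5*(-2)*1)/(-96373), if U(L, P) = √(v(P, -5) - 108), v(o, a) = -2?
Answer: -I*√110/96373 ≈ -0.00010883*I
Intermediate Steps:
b(l) = -14 (b(l) = 2 - 16 = -14)
U(L, P) = I*√110 (U(L, P) = √(-2 - 108) = √(-110) = I*√110)
U(b(2), -5*(-2)*1)/(-96373) = (I*√110)/(-96373) = (I*√110)*(-1/96373) = -I*√110/96373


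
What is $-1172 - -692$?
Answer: $-480$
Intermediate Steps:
$-1172 - -692 = -1172 + \left(792 - 100\right) = -1172 + 692 = -480$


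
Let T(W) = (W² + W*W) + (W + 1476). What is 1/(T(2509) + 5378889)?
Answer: 1/17973036 ≈ 5.5639e-8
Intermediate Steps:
T(W) = 1476 + W + 2*W² (T(W) = (W² + W²) + (1476 + W) = 2*W² + (1476 + W) = 1476 + W + 2*W²)
1/(T(2509) + 5378889) = 1/((1476 + 2509 + 2*2509²) + 5378889) = 1/((1476 + 2509 + 2*6295081) + 5378889) = 1/((1476 + 2509 + 12590162) + 5378889) = 1/(12594147 + 5378889) = 1/17973036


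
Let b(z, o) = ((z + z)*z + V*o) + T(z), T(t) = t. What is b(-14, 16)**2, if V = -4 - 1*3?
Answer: 70756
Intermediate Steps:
V = -7 (V = -4 - 3 = -7)
b(z, o) = z - 7*o + 2*z**2 (b(z, o) = ((z + z)*z - 7*o) + z = ((2*z)*z - 7*o) + z = (2*z**2 - 7*o) + z = (-7*o + 2*z**2) + z = z - 7*o + 2*z**2)
b(-14, 16)**2 = (-14 - 7*16 + 2*(-14)**2)**2 = (-14 - 112 + 2*196)**2 = (-14 - 112 + 392)**2 = 266**2 = 70756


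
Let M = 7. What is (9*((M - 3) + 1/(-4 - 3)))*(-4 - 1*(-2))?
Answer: -486/7 ≈ -69.429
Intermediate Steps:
(9*((M - 3) + 1/(-4 - 3)))*(-4 - 1*(-2)) = (9*((7 - 3) + 1/(-4 - 3)))*(-4 - 1*(-2)) = (9*(4 + 1/(-7)))*(-4 + 2) = (9*(4 - ⅐))*(-2) = (9*(27/7))*(-2) = (243/7)*(-2) = -486/7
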